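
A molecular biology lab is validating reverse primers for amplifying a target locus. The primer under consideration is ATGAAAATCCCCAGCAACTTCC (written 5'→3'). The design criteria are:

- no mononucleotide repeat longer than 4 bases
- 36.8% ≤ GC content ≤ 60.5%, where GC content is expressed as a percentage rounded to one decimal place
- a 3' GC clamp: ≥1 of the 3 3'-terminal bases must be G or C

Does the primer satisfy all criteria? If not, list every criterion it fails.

Meets all criteria.

Base counts: A=8, T=4, G=2, C=8 (length 22).
homopolymer run: longest run = 4 ✓
GC content: GC 10/22 = 45.5% ✓
GC clamp: 3' end TCC has 2 G/C ✓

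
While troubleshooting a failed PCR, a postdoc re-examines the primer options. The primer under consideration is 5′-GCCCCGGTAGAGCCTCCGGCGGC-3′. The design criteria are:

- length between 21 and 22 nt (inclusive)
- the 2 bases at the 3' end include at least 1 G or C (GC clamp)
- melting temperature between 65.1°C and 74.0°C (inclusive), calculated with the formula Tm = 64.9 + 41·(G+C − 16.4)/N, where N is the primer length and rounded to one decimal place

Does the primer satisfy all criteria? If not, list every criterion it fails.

Base counts: A=2, T=2, G=9, C=10 (length 23).
length: length 23, outside 21–22 ✗
GC clamp: 3' end GC has 2 G/C ✓
Tm: Tm = 64.9 + 41·(19 − 16.4)/23 = 69.5°C ✓

Fails: length.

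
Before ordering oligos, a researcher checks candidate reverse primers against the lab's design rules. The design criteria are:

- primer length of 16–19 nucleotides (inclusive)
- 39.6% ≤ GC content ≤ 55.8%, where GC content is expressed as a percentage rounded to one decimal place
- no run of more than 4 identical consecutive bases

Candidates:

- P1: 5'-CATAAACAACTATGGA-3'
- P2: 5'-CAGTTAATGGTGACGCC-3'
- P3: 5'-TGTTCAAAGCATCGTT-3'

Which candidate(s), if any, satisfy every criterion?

P2 only.

P1 (16 nt, A=8 T=3 G=2 C=3): length 16 ✓; GC 5/16 = 31.3%, outside 39.6–55.8% ✗; longest run = 3 ✓ — fails.
P2 (17 nt, A=4 T=4 G=5 C=4): length 17 ✓; GC 9/17 = 52.9% ✓; longest run = 2 ✓ — passes.
P3 (16 nt, A=4 T=6 G=3 C=3): length 16 ✓; GC 6/16 = 37.5%, outside 39.6–55.8% ✗; longest run = 3 ✓ — fails.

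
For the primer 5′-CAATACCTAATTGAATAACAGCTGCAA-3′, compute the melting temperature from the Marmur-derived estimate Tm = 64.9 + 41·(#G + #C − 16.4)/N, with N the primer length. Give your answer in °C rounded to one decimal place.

53.7°C

Base counts: A=12, T=6, G=3, C=6; G+C = 9, N = 27.
Tm = 64.9 + 41·(9 − 16.4)/27 = 64.9 + -303.40/27 = 53.7°C.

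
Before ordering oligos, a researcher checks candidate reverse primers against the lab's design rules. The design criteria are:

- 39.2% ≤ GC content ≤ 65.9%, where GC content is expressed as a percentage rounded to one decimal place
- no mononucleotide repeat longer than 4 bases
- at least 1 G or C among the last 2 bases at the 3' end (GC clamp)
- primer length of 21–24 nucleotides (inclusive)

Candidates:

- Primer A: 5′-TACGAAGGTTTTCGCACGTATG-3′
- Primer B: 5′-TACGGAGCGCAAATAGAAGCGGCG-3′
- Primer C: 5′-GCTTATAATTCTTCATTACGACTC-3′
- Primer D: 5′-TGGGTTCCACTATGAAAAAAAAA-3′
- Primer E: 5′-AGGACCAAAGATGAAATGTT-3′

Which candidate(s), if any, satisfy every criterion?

Primer A (22 nt, A=5 T=7 G=6 C=4): GC 10/22 = 45.5% ✓; longest run = 4 ✓; 3' end TG has 1 G/C ✓; length 22 ✓ — passes.
Primer B (24 nt, A=8 T=2 G=9 C=5): GC 14/24 = 58.3% ✓; longest run = 3 ✓; 3' end CG has 2 G/C ✓; length 24 ✓ — passes.
Primer C (24 nt, A=6 T=10 G=2 C=6): GC 8/24 = 33.3%, outside 39.2–65.9% ✗; longest run = 2 ✓; 3' end TC has 1 G/C ✓; length 24 ✓ — fails.
Primer D (23 nt, A=11 T=5 G=4 C=3): GC 7/23 = 30.4%, outside 39.2–65.9% ✗; longest run = 9, exceeds 4 ✗; 3' end AA has 0 G/C, need ≥1 ✗; length 23 ✓ — fails.
Primer E (20 nt, A=9 T=4 G=5 C=2): GC 7/20 = 35.0%, outside 39.2–65.9% ✗; longest run = 3 ✓; 3' end TT has 0 G/C, need ≥1 ✗; length 20, outside 21–24 ✗ — fails.

Primer A and Primer B.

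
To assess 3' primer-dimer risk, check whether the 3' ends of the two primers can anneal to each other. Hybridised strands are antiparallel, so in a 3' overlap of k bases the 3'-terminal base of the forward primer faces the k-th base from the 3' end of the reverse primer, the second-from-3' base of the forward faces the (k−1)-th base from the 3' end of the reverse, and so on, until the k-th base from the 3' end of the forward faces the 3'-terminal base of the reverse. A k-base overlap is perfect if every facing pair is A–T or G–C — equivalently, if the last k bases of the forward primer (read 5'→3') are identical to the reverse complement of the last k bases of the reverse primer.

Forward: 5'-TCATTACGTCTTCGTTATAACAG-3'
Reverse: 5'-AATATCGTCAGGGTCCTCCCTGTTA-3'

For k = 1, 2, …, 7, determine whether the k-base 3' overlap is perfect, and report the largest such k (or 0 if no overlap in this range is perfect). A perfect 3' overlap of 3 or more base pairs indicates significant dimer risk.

Last 7 bases (5'→3') — forward …ATAACAG, reverse …CCTGTTA.
Reverse complement of the reverse primer's last 7 bases: TAACAGG; its first k bases are the reverse complement of the reverse primer's last k bases, so a perfect k-base overlap needs the forward primer's last k bases to equal them.
Comparing (forward last k vs required): k=1: G vs T ✗; k=2: AG vs TA ✗; k=3: CAG vs TAA ✗; k=4: ACAG vs TAAC ✗; k=5: AACAG vs TAACA ✗; k=6: TAACAG vs TAACAG ✓; k=7: ATAACAG vs TAACAGG ✗.
Only k = 6 is perfect, so the longest perfect 3' overlap is 6.

Longest perfect overlap: 6 complementary base pairs; significant dimer risk (threshold 3).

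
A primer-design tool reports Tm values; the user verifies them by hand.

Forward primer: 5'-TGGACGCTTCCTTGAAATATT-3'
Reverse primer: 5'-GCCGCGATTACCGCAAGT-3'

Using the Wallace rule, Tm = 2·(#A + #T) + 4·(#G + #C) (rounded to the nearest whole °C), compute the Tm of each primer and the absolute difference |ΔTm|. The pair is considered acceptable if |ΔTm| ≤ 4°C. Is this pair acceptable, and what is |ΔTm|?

Forward: A=5 T=8 G=4 C=4 → Tm = 2·13 + 4·8 = 58°C.
Reverse: A=4 T=3 G=5 C=6 → Tm = 2·7 + 4·11 = 58°C.
|ΔTm| = |58 − 58| = 0°C, ≤ 4°C.

|ΔTm| = 0°C; the pair is acceptable.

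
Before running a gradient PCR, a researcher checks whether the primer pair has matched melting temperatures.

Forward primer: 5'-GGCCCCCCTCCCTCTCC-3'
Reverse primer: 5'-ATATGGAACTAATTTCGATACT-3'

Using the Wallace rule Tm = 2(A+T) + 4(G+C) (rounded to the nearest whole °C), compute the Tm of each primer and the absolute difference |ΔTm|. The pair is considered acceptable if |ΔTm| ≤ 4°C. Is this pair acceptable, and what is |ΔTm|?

|ΔTm| = 6°C; the pair is not acceptable.

Forward: A=0 T=3 G=2 C=12 → Tm = 2·3 + 4·14 = 62°C.
Reverse: A=8 T=8 G=3 C=3 → Tm = 2·16 + 4·6 = 56°C.
|ΔTm| = |62 − 56| = 6°C, > 4°C.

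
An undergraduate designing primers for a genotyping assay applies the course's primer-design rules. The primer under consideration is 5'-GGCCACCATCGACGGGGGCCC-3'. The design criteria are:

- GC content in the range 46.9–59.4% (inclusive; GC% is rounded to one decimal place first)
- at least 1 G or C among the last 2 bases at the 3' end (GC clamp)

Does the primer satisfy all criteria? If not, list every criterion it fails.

Base counts: A=3, T=1, G=8, C=9 (length 21).
GC content: GC 17/21 = 81.0%, outside 46.9–59.4% ✗
GC clamp: 3' end CC has 2 G/C ✓

Fails: GC content.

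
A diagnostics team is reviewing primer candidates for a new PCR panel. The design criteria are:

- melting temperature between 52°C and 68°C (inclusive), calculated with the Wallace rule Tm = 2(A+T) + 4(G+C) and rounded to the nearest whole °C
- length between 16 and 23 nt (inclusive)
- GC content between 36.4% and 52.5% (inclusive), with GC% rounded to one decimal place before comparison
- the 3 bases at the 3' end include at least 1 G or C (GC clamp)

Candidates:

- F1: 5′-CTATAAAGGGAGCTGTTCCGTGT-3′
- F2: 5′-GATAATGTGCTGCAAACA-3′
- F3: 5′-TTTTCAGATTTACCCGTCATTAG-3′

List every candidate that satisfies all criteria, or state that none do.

F1 only.

F1 (23 nt, A=5 T=7 G=7 C=4): Tm = 2·12 + 4·11 = 68°C ✓; length 23 ✓; GC 11/23 = 47.8% ✓; 3' end TGT has 1 G/C ✓ — passes.
F2 (18 nt, A=7 T=4 G=4 C=3): Tm = 2·11 + 4·7 = 50°C, outside 52–68°C ✗; length 18 ✓; GC 7/18 = 38.9% ✓; 3' end ACA has 1 G/C ✓ — fails.
F3 (23 nt, A=5 T=10 G=3 C=5): Tm = 2·15 + 4·8 = 62°C ✓; length 23 ✓; GC 8/23 = 34.8%, outside 36.4–52.5% ✗; 3' end TAG has 1 G/C ✓ — fails.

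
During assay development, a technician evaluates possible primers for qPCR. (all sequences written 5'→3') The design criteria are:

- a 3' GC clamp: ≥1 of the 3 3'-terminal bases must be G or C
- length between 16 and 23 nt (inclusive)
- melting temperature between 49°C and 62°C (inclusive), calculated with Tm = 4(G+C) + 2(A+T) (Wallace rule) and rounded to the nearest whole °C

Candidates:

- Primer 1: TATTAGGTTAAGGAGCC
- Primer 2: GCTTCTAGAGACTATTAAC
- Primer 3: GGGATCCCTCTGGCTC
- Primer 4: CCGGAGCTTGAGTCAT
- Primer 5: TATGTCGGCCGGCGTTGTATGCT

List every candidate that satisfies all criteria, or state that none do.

Primer 1 (17 nt, A=5 T=5 G=5 C=2): 3' end GCC has 3 G/C ✓; length 17 ✓; Tm = 2·10 + 4·7 = 48°C, outside 49–62°C ✗ — fails.
Primer 2 (19 nt, A=6 T=6 G=3 C=4): 3' end AAC has 1 G/C ✓; length 19 ✓; Tm = 2·12 + 4·7 = 52°C ✓ — passes.
Primer 3 (16 nt, A=1 T=4 G=5 C=6): 3' end CTC has 2 G/C ✓; length 16 ✓; Tm = 2·5 + 4·11 = 54°C ✓ — passes.
Primer 4 (16 nt, A=3 T=4 G=5 C=4): 3' end CAT has 1 G/C ✓; length 16 ✓; Tm = 2·7 + 4·9 = 50°C ✓ — passes.
Primer 5 (23 nt, A=2 T=8 G=8 C=5): 3' end GCT has 2 G/C ✓; length 23 ✓; Tm = 2·10 + 4·13 = 72°C, outside 49–62°C ✗ — fails.

Primer 2, Primer 3 and Primer 4.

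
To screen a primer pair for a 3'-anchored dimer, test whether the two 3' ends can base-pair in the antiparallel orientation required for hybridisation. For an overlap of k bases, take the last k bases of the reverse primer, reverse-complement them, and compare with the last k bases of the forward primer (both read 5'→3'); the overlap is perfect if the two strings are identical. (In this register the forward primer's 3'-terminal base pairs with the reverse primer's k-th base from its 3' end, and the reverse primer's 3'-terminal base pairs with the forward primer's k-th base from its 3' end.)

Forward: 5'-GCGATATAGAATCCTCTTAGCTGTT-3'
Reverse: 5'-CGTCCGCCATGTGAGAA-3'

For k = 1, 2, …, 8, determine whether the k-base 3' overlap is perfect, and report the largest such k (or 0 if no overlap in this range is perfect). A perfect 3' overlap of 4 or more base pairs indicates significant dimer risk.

Last 8 bases (5'→3') — forward …TAGCTGTT, reverse …TGTGAGAA.
Reverse complement of the reverse primer's last 8 bases: TTCTCACA; its first k bases are the reverse complement of the reverse primer's last k bases, so a perfect k-base overlap needs the forward primer's last k bases to equal them.
Comparing (forward last k vs required): k=1: T vs T ✓; k=2: TT vs TT ✓; k=3: GTT vs TTC ✗; k=4: TGTT vs TTCT ✗; k=5: CTGTT vs TTCTC ✗; k=6: GCTGTT vs TTCTCA ✗; k=7: AGCTGTT vs TTCTCAC ✗; k=8: TAGCTGTT vs TTCTCACA ✗.
Perfect overlaps at k = 1, 2; the largest is 2.

Longest perfect overlap: 2 complementary base pairs; below the dimer-risk threshold (threshold 4).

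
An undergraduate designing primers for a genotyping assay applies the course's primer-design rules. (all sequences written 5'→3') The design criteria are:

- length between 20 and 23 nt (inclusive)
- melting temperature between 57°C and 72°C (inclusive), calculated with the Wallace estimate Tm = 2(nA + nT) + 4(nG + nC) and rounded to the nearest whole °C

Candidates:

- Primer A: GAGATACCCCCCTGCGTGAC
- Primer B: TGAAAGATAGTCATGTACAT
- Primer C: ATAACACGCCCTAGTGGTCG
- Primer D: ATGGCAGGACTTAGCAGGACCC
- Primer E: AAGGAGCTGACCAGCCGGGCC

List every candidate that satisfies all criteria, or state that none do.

Primer A, Primer C, Primer D and Primer E.

Primer A (20 nt, A=4 T=3 G=5 C=8): length 20 ✓; Tm = 2·7 + 4·13 = 66°C ✓ — passes.
Primer B (20 nt, A=8 T=6 G=4 C=2): length 20 ✓; Tm = 2·14 + 4·6 = 52°C, outside 57–72°C ✗ — fails.
Primer C (20 nt, A=5 T=4 G=5 C=6): length 20 ✓; Tm = 2·9 + 4·11 = 62°C ✓ — passes.
Primer D (22 nt, A=6 T=3 G=7 C=6): length 22 ✓; Tm = 2·9 + 4·13 = 70°C ✓ — passes.
Primer E (21 nt, A=5 T=1 G=8 C=7): length 21 ✓; Tm = 2·6 + 4·15 = 72°C ✓ — passes.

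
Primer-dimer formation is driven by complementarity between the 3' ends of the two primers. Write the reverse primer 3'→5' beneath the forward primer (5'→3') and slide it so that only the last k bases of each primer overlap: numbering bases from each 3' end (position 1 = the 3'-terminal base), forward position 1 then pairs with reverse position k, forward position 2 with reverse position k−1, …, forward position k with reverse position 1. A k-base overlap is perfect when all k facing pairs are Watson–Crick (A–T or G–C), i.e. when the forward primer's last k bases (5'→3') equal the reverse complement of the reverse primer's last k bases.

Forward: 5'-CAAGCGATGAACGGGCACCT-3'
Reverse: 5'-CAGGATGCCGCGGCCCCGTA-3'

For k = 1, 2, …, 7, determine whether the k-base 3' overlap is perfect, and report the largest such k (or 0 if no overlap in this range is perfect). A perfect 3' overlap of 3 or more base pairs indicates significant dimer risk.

Last 7 bases (5'→3') — forward …GGCACCT, reverse …CCCCGTA.
Reverse complement of the reverse primer's last 7 bases: TACGGGG; its first k bases are the reverse complement of the reverse primer's last k bases, so a perfect k-base overlap needs the forward primer's last k bases to equal them.
Comparing (forward last k vs required): k=1: T vs T ✓; k=2: CT vs TA ✗; k=3: CCT vs TAC ✗; k=4: ACCT vs TACG ✗; k=5: CACCT vs TACGG ✗; k=6: GCACCT vs TACGGG ✗; k=7: GGCACCT vs TACGGGG ✗.
Only k = 1 is perfect, so the longest perfect 3' overlap is 1.

Longest perfect overlap: 1 complementary base pair; below the dimer-risk threshold (threshold 3).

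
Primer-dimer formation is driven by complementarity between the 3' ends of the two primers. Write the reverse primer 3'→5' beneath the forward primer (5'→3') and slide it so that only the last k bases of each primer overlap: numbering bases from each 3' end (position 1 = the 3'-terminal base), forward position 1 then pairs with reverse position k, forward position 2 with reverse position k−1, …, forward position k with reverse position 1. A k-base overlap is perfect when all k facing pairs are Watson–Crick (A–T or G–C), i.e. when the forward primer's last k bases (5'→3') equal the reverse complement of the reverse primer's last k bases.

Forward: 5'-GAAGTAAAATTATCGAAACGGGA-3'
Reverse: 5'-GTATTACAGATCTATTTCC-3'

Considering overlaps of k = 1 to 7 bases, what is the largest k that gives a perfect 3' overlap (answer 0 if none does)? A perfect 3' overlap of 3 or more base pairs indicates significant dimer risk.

Last 7 bases (5'→3') — forward …AACGGGA, reverse …TATTTCC.
Reverse complement of the reverse primer's last 7 bases: GGAAATA; its first k bases are the reverse complement of the reverse primer's last k bases, so a perfect k-base overlap needs the forward primer's last k bases to equal them.
Comparing (forward last k vs required): k=1: A vs G ✗; k=2: GA vs GG ✗; k=3: GGA vs GGA ✓; k=4: GGGA vs GGAA ✗; k=5: CGGGA vs GGAAA ✗; k=6: ACGGGA vs GGAAAT ✗; k=7: AACGGGA vs GGAAATA ✗.
Only k = 3 is perfect, so the longest perfect 3' overlap is 3.

Longest perfect overlap: 3 complementary base pairs; significant dimer risk (threshold 3).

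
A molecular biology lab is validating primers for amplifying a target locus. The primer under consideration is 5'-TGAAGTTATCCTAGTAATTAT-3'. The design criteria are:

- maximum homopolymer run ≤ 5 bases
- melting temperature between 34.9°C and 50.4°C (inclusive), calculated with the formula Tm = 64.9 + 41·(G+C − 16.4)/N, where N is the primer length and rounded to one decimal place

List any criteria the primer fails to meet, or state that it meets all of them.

Meets all criteria.

Base counts: A=7, T=9, G=3, C=2 (length 21).
homopolymer run: longest run = 2 ✓
Tm: Tm = 64.9 + 41·(5 − 16.4)/21 = 42.6°C ✓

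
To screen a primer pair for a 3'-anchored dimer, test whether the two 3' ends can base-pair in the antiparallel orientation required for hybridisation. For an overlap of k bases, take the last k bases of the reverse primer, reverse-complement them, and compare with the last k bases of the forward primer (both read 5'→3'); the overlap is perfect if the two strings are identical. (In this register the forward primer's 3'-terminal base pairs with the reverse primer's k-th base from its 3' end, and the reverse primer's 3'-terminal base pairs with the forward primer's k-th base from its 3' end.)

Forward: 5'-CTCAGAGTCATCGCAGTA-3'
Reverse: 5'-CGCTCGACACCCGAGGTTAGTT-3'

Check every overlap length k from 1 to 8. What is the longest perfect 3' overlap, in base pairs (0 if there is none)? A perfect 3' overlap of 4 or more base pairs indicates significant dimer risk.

Longest perfect overlap: 1 complementary base pair; below the dimer-risk threshold (threshold 4).

Last 8 bases (5'→3') — forward …TCGCAGTA, reverse …GGTTAGTT.
Reverse complement of the reverse primer's last 8 bases: AACTAACC; its first k bases are the reverse complement of the reverse primer's last k bases, so a perfect k-base overlap needs the forward primer's last k bases to equal them.
Comparing (forward last k vs required): k=1: A vs A ✓; k=2: TA vs AA ✗; k=3: GTA vs AAC ✗; k=4: AGTA vs AACT ✗; k=5: CAGTA vs AACTA ✗; k=6: GCAGTA vs AACTAA ✗; k=7: CGCAGTA vs AACTAAC ✗; k=8: TCGCAGTA vs AACTAACC ✗.
Only k = 1 is perfect, so the longest perfect 3' overlap is 1.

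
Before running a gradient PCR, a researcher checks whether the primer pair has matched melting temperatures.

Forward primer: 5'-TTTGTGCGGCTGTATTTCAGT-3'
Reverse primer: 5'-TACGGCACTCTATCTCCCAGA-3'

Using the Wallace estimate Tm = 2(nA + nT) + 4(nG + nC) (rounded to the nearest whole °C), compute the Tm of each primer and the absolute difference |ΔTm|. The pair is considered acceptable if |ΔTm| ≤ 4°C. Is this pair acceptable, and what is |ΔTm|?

|ΔTm| = 4°C; the pair is acceptable.

Forward: A=2 T=10 G=6 C=3 → Tm = 2·12 + 4·9 = 60°C.
Reverse: A=5 T=5 G=3 C=8 → Tm = 2·10 + 4·11 = 64°C.
|ΔTm| = |60 − 64| = 4°C, ≤ 4°C.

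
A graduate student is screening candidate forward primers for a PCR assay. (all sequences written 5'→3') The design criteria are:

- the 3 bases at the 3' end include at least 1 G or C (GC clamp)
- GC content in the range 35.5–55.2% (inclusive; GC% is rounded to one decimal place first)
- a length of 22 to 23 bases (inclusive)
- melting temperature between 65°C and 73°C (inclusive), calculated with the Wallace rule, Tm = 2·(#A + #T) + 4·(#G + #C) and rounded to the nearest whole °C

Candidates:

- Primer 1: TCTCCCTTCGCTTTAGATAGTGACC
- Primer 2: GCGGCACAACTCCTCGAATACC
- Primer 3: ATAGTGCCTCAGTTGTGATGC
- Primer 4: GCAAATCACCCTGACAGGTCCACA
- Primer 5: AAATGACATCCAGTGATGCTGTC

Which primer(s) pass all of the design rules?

Primer 5 only.

Primer 1 (25 nt, A=4 T=9 G=4 C=8): 3' end ACC has 2 G/C ✓; GC 12/25 = 48.0% ✓; length 25, outside 22–23 ✗; Tm = 2·13 + 4·12 = 74°C, outside 65–73°C ✗ — fails.
Primer 2 (22 nt, A=6 T=3 G=4 C=9): 3' end ACC has 2 G/C ✓; GC 13/22 = 59.1%, outside 35.5–55.2% ✗; length 22 ✓; Tm = 2·9 + 4·13 = 70°C ✓ — fails.
Primer 3 (21 nt, A=4 T=7 G=6 C=4): 3' end TGC has 2 G/C ✓; GC 10/21 = 47.6% ✓; length 21, outside 22–23 ✗; Tm = 2·11 + 4·10 = 62°C, outside 65–73°C ✗ — fails.
Primer 4 (24 nt, A=8 T=3 G=4 C=9): 3' end ACA has 1 G/C ✓; GC 13/24 = 54.2% ✓; length 24, outside 22–23 ✗; Tm = 2·11 + 4·13 = 74°C, outside 65–73°C ✗ — fails.
Primer 5 (23 nt, A=7 T=6 G=5 C=5): 3' end GTC has 2 G/C ✓; GC 10/23 = 43.5% ✓; length 23 ✓; Tm = 2·13 + 4·10 = 66°C ✓ — passes.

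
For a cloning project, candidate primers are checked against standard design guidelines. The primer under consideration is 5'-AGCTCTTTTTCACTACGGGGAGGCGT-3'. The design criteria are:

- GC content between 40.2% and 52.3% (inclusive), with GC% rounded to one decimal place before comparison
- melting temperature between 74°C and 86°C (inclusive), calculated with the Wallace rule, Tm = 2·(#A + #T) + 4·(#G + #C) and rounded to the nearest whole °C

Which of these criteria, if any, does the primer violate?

Base counts: A=4, T=8, G=8, C=6 (length 26).
GC content: GC 14/26 = 53.8%, outside 40.2–52.3% ✗
Tm: Tm = 2·12 + 4·14 = 80°C ✓

Fails: GC content.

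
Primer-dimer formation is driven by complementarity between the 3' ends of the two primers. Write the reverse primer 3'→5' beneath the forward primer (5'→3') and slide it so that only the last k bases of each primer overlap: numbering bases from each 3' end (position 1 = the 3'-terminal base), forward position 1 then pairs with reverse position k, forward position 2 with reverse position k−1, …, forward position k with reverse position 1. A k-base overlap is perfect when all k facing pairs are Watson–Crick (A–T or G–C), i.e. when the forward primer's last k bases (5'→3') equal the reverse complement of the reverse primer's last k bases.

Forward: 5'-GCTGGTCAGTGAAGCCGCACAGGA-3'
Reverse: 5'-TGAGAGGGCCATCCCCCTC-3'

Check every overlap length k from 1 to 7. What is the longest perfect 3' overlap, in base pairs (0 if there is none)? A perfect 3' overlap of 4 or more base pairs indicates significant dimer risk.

Last 7 bases (5'→3') — forward …CACAGGA, reverse …CCCCCTC.
Reverse complement of the reverse primer's last 7 bases: GAGGGGG; its first k bases are the reverse complement of the reverse primer's last k bases, so a perfect k-base overlap needs the forward primer's last k bases to equal them.
Comparing (forward last k vs required): k=1: A vs G ✗; k=2: GA vs GA ✓; k=3: GGA vs GAG ✗; k=4: AGGA vs GAGG ✗; k=5: CAGGA vs GAGGG ✗; k=6: ACAGGA vs GAGGGG ✗; k=7: CACAGGA vs GAGGGGG ✗.
Only k = 2 is perfect, so the longest perfect 3' overlap is 2.

Longest perfect overlap: 2 complementary base pairs; below the dimer-risk threshold (threshold 4).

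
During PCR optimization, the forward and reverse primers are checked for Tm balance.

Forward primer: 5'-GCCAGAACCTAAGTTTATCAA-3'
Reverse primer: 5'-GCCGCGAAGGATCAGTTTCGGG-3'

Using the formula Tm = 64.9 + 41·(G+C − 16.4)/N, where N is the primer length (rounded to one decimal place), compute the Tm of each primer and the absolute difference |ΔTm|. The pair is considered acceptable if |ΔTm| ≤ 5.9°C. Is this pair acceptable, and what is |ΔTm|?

|ΔTm| = 11.9°C; the pair is not acceptable.

Forward: G+C = 8, N = 21 → Tm = 64.9 + 41·(8 − 16.4)/21 = 48.5°C.
Reverse: G+C = 14, N = 22 → Tm = 64.9 + 41·(14 − 16.4)/22 = 60.4°C.
|ΔTm| = |48.5 − 60.4| = 11.9°C, > 5.9°C.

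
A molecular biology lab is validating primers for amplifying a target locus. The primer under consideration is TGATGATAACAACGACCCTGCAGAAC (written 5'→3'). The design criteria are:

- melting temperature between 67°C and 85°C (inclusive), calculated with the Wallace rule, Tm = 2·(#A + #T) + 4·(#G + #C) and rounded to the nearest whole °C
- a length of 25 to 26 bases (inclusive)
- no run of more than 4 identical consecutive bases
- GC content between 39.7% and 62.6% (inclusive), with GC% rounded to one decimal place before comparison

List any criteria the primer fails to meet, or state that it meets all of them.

Meets all criteria.

Base counts: A=10, T=4, G=5, C=7 (length 26).
Tm: Tm = 2·14 + 4·12 = 76°C ✓
length: length 26 ✓
homopolymer run: longest run = 3 ✓
GC content: GC 12/26 = 46.2% ✓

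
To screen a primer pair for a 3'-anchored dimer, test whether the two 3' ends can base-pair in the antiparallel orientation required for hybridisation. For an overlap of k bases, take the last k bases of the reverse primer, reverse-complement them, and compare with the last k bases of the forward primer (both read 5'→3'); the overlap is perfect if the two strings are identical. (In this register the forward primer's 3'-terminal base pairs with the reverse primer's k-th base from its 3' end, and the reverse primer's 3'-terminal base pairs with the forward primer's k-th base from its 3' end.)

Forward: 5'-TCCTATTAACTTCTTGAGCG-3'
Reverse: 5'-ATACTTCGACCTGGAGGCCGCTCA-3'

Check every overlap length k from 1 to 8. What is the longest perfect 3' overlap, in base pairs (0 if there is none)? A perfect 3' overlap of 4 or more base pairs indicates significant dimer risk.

Last 8 bases (5'→3') — forward …CTTGAGCG, reverse …GCCGCTCA.
Reverse complement of the reverse primer's last 8 bases: TGAGCGGC; its first k bases are the reverse complement of the reverse primer's last k bases, so a perfect k-base overlap needs the forward primer's last k bases to equal them.
Comparing (forward last k vs required): k=1: G vs T ✗; k=2: CG vs TG ✗; k=3: GCG vs TGA ✗; k=4: AGCG vs TGAG ✗; k=5: GAGCG vs TGAGC ✗; k=6: TGAGCG vs TGAGCG ✓; k=7: TTGAGCG vs TGAGCGG ✗; k=8: CTTGAGCG vs TGAGCGGC ✗.
Only k = 6 is perfect, so the longest perfect 3' overlap is 6.

Longest perfect overlap: 6 complementary base pairs; significant dimer risk (threshold 4).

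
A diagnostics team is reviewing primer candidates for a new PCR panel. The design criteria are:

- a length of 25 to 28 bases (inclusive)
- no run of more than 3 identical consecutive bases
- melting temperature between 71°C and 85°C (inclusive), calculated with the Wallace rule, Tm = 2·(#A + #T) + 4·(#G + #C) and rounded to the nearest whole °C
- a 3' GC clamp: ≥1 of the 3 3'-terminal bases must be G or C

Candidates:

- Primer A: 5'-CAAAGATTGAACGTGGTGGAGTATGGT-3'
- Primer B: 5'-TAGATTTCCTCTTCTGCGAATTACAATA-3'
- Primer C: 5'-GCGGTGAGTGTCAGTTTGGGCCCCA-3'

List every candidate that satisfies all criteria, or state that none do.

Primer A (27 nt, A=8 T=7 G=10 C=2): length 27 ✓; longest run = 3 ✓; Tm = 2·15 + 4·12 = 78°C ✓; 3' end GGT has 2 G/C ✓ — passes.
Primer B (28 nt, A=8 T=11 G=3 C=6): length 28 ✓; longest run = 3 ✓; Tm = 2·19 + 4·9 = 74°C ✓; 3' end ATA has 0 G/C, need ≥1 ✗ — fails.
Primer C (25 nt, A=3 T=6 G=10 C=6): length 25 ✓; longest run = 4, exceeds 3 ✗; Tm = 2·9 + 4·16 = 82°C ✓; 3' end CCA has 2 G/C ✓ — fails.

Primer A only.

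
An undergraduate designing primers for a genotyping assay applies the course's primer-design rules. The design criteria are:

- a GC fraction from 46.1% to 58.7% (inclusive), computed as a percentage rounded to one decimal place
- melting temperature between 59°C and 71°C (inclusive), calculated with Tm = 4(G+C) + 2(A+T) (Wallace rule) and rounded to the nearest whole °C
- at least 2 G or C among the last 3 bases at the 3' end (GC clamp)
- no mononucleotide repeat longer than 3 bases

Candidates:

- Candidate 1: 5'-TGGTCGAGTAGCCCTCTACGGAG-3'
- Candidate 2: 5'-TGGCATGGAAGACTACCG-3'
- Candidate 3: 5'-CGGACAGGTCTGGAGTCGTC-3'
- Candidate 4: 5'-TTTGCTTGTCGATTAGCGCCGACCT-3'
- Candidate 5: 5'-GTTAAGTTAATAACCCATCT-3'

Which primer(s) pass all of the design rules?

Candidate 1 (23 nt, A=4 T=5 G=8 C=6): GC 14/23 = 60.9%, outside 46.1–58.7% ✗; Tm = 2·9 + 4·14 = 74°C, outside 59–71°C ✗; 3' end GAG has 2 G/C ✓; longest run = 3 ✓ — fails.
Candidate 2 (18 nt, A=5 T=3 G=6 C=4): GC 10/18 = 55.6% ✓; Tm = 2·8 + 4·10 = 56°C, outside 59–71°C ✗; 3' end CCG has 3 G/C ✓; longest run = 2 ✓ — fails.
Candidate 3 (20 nt, A=3 T=4 G=8 C=5): GC 13/20 = 65.0%, outside 46.1–58.7% ✗; Tm = 2·7 + 4·13 = 66°C ✓; 3' end GTC has 2 G/C ✓; longest run = 2 ✓ — fails.
Candidate 4 (25 nt, A=3 T=9 G=6 C=7): GC 13/25 = 52.0% ✓; Tm = 2·12 + 4·13 = 76°C, outside 59–71°C ✗; 3' end CCT has 2 G/C ✓; longest run = 3 ✓ — fails.
Candidate 5 (20 nt, A=7 T=7 G=2 C=4): GC 6/20 = 30.0%, outside 46.1–58.7% ✗; Tm = 2·14 + 4·6 = 52°C, outside 59–71°C ✗; 3' end TCT has 1 G/C, need ≥2 ✗; longest run = 3 ✓ — fails.

None of the candidates satisfy all criteria.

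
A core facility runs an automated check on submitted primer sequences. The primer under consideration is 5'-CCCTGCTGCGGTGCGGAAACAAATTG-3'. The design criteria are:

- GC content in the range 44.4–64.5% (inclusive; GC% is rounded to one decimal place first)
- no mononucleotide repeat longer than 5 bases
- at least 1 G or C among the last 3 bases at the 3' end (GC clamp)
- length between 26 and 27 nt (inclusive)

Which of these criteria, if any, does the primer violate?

Base counts: A=6, T=5, G=8, C=7 (length 26).
GC content: GC 15/26 = 57.7% ✓
homopolymer run: longest run = 3 ✓
GC clamp: 3' end TTG has 1 G/C ✓
length: length 26 ✓

Meets all criteria.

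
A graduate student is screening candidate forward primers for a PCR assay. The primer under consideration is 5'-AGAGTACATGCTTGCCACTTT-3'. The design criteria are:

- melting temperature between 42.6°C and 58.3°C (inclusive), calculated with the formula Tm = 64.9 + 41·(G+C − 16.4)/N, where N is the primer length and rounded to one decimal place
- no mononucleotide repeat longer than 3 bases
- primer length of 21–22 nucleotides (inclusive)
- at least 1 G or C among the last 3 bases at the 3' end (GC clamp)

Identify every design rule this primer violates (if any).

Base counts: A=5, T=7, G=4, C=5 (length 21).
Tm: Tm = 64.9 + 41·(9 − 16.4)/21 = 50.5°C ✓
homopolymer run: longest run = 3 ✓
length: length 21 ✓
GC clamp: 3' end TTT has 0 G/C, need ≥1 ✗

Fails: GC clamp.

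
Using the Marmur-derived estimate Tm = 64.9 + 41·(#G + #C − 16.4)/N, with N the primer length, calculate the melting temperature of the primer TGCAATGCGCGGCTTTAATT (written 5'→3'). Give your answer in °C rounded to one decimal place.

49.7°C

Base counts: A=4, T=7, G=5, C=4; G+C = 9, N = 20.
Tm = 64.9 + 41·(9 − 16.4)/20 = 64.9 + -303.40/20 = 49.7°C.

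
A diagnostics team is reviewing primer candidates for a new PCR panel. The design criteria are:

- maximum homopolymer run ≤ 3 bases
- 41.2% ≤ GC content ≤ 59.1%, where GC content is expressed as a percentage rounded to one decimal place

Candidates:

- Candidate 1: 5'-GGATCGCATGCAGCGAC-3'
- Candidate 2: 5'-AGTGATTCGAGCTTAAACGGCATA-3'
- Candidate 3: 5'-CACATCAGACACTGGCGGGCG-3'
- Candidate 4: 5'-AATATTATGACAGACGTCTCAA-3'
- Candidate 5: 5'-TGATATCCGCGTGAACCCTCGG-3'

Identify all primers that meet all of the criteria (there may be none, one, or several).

Candidate 2 and Candidate 5.

Candidate 1 (17 nt, A=4 T=2 G=6 C=5): longest run = 2 ✓; GC 11/17 = 64.7%, outside 41.2–59.1% ✗ — fails.
Candidate 2 (24 nt, A=8 T=6 G=6 C=4): longest run = 3 ✓; GC 10/24 = 41.7% ✓ — passes.
Candidate 3 (21 nt, A=5 T=2 G=7 C=7): longest run = 3 ✓; GC 14/21 = 66.7%, outside 41.2–59.1% ✗ — fails.
Candidate 4 (22 nt, A=9 T=6 G=3 C=4): longest run = 2 ✓; GC 7/22 = 31.8%, outside 41.2–59.1% ✗ — fails.
Candidate 5 (22 nt, A=4 T=5 G=6 C=7): longest run = 3 ✓; GC 13/22 = 59.1% ✓ — passes.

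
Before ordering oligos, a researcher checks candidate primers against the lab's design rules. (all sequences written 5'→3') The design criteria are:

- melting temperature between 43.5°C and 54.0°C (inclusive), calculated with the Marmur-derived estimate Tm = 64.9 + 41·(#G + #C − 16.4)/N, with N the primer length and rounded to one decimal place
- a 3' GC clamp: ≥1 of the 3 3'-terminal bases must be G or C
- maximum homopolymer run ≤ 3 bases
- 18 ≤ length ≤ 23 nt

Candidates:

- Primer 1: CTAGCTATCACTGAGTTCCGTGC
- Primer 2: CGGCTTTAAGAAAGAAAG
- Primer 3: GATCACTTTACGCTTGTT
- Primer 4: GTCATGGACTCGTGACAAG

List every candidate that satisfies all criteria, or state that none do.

Primer 1 (23 nt, A=4 T=7 G=5 C=7): Tm = 64.9 + 41·(12 − 16.4)/23 = 57.1°C, outside 43.5–54.0°C ✗; 3' end TGC has 2 G/C ✓; longest run = 2 ✓; length 23 ✓ — fails.
Primer 2 (18 nt, A=8 T=3 G=5 C=2): Tm = 64.9 + 41·(7 − 16.4)/18 = 43.5°C ✓; 3' end AAG has 1 G/C ✓; longest run = 3 ✓; length 18 ✓ — passes.
Primer 3 (18 nt, A=3 T=8 G=3 C=4): Tm = 64.9 + 41·(7 − 16.4)/18 = 43.5°C ✓; 3' end GTT has 1 G/C ✓; longest run = 3 ✓; length 18 ✓ — passes.
Primer 4 (19 nt, A=5 T=4 G=6 C=4): Tm = 64.9 + 41·(10 − 16.4)/19 = 51.1°C ✓; 3' end AAG has 1 G/C ✓; longest run = 2 ✓; length 19 ✓ — passes.

Primer 2, Primer 3 and Primer 4.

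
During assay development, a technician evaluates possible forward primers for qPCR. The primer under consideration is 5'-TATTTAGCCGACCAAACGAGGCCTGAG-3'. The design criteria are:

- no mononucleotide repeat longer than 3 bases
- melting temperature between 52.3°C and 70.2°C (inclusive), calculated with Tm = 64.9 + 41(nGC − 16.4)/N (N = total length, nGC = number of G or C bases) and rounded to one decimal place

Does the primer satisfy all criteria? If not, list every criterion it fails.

Base counts: A=8, T=5, G=7, C=7 (length 27).
homopolymer run: longest run = 3 ✓
Tm: Tm = 64.9 + 41·(14 − 16.4)/27 = 61.3°C ✓

Meets all criteria.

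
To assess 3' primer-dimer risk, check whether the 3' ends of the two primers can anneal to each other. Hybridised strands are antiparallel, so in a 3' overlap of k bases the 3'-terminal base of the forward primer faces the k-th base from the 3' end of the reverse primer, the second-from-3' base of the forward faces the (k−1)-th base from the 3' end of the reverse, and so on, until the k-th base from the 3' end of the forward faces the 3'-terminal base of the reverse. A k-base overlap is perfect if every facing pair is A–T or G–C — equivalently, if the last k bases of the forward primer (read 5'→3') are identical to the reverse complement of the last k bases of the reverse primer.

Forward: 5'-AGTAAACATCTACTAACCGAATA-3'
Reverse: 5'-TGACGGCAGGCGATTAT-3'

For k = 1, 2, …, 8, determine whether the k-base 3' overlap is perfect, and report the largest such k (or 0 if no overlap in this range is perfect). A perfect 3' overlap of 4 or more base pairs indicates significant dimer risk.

Longest perfect overlap: 3 complementary base pairs; below the dimer-risk threshold (threshold 4).

Last 8 bases (5'→3') — forward …ACCGAATA, reverse …GCGATTAT.
Reverse complement of the reverse primer's last 8 bases: ATAATCGC; its first k bases are the reverse complement of the reverse primer's last k bases, so a perfect k-base overlap needs the forward primer's last k bases to equal them.
Comparing (forward last k vs required): k=1: A vs A ✓; k=2: TA vs AT ✗; k=3: ATA vs ATA ✓; k=4: AATA vs ATAA ✗; k=5: GAATA vs ATAAT ✗; k=6: CGAATA vs ATAATC ✗; k=7: CCGAATA vs ATAATCG ✗; k=8: ACCGAATA vs ATAATCGC ✗.
Perfect overlaps at k = 1, 3; the largest is 3.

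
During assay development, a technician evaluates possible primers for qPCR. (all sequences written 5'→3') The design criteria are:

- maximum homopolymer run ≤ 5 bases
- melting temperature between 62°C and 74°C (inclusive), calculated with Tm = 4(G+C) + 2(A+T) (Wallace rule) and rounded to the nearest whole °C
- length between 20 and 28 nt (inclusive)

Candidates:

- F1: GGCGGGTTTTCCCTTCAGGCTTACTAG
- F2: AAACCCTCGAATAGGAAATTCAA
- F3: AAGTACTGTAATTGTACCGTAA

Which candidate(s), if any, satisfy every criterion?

F2 only.

F1 (27 nt, A=3 T=9 G=8 C=7): longest run = 4 ✓; Tm = 2·12 + 4·15 = 84°C, outside 62–74°C ✗; length 27 ✓ — fails.
F2 (23 nt, A=11 T=4 G=3 C=5): longest run = 3 ✓; Tm = 2·15 + 4·8 = 62°C ✓; length 23 ✓ — passes.
F3 (22 nt, A=8 T=7 G=4 C=3): longest run = 2 ✓; Tm = 2·15 + 4·7 = 58°C, outside 62–74°C ✗; length 22 ✓ — fails.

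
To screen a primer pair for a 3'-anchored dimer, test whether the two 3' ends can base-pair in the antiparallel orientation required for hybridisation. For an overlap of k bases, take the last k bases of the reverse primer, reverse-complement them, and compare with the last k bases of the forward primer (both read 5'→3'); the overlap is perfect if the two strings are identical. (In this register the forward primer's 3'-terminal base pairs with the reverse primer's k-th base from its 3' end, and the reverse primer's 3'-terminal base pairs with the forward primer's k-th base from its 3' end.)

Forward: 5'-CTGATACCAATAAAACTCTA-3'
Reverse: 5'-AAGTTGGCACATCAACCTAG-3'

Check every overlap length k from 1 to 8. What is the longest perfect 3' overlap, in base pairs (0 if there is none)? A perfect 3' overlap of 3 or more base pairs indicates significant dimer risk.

Last 8 bases (5'→3') — forward …AAACTCTA, reverse …CAACCTAG.
Reverse complement of the reverse primer's last 8 bases: CTAGGTTG; its first k bases are the reverse complement of the reverse primer's last k bases, so a perfect k-base overlap needs the forward primer's last k bases to equal them.
Comparing (forward last k vs required): k=1: A vs C ✗; k=2: TA vs CT ✗; k=3: CTA vs CTA ✓; k=4: TCTA vs CTAG ✗; k=5: CTCTA vs CTAGG ✗; k=6: ACTCTA vs CTAGGT ✗; k=7: AACTCTA vs CTAGGTT ✗; k=8: AAACTCTA vs CTAGGTTG ✗.
Only k = 3 is perfect, so the longest perfect 3' overlap is 3.

Longest perfect overlap: 3 complementary base pairs; significant dimer risk (threshold 3).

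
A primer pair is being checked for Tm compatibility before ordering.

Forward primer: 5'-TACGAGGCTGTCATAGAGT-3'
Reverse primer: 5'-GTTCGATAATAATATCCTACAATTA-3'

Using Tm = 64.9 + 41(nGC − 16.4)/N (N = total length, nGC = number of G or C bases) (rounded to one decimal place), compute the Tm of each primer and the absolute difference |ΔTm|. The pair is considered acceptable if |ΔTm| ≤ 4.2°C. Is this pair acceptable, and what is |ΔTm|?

Forward: G+C = 9, N = 19 → Tm = 64.9 + 41·(9 − 16.4)/19 = 48.9°C.
Reverse: G+C = 6, N = 25 → Tm = 64.9 + 41·(6 − 16.4)/25 = 47.8°C.
|ΔTm| = |48.9 − 47.8| = 1.1°C, ≤ 4.2°C.

|ΔTm| = 1.1°C; the pair is acceptable.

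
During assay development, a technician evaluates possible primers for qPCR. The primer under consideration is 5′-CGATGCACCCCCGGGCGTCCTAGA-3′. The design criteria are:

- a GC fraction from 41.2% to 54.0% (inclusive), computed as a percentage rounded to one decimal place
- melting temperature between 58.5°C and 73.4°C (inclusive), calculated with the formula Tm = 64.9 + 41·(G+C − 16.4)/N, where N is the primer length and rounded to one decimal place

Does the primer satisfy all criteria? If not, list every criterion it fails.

Base counts: A=4, T=3, G=7, C=10 (length 24).
GC content: GC 17/24 = 70.8%, outside 41.2–54.0% ✗
Tm: Tm = 64.9 + 41·(17 − 16.4)/24 = 65.9°C ✓

Fails: GC content.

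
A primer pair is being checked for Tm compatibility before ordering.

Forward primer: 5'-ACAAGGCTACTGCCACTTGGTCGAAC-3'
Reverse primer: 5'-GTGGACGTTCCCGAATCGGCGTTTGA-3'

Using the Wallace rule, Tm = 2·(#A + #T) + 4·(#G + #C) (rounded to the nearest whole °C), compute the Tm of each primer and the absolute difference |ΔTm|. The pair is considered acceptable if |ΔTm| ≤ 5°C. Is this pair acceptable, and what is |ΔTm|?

|ΔTm| = 2°C; the pair is acceptable.

Forward: A=7 T=5 G=6 C=8 → Tm = 2·12 + 4·14 = 80°C.
Reverse: A=4 T=7 G=9 C=6 → Tm = 2·11 + 4·15 = 82°C.
|ΔTm| = |80 − 82| = 2°C, ≤ 5°C.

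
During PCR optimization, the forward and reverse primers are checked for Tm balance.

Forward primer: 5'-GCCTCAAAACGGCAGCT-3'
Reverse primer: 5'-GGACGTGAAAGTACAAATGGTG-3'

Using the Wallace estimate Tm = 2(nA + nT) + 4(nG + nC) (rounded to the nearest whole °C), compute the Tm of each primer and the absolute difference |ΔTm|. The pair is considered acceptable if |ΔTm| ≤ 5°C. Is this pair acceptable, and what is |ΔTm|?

Forward: A=5 T=2 G=4 C=6 → Tm = 2·7 + 4·10 = 54°C.
Reverse: A=8 T=4 G=8 C=2 → Tm = 2·12 + 4·10 = 64°C.
|ΔTm| = |54 − 64| = 10°C, > 5°C.

|ΔTm| = 10°C; the pair is not acceptable.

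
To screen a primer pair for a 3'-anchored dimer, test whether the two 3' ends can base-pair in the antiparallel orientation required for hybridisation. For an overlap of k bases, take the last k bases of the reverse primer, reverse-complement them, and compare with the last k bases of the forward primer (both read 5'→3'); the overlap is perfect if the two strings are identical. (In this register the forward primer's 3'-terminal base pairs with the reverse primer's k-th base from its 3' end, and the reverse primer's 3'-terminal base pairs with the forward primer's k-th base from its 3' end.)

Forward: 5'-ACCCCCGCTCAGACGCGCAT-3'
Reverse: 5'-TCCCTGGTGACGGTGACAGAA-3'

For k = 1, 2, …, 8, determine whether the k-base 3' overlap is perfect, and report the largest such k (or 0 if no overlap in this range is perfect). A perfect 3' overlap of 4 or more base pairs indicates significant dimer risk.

Last 8 bases (5'→3') — forward …ACGCGCAT, reverse …TGACAGAA.
Reverse complement of the reverse primer's last 8 bases: TTCTGTCA; its first k bases are the reverse complement of the reverse primer's last k bases, so a perfect k-base overlap needs the forward primer's last k bases to equal them.
Comparing (forward last k vs required): k=1: T vs T ✓; k=2: AT vs TT ✗; k=3: CAT vs TTC ✗; k=4: GCAT vs TTCT ✗; k=5: CGCAT vs TTCTG ✗; k=6: GCGCAT vs TTCTGT ✗; k=7: CGCGCAT vs TTCTGTC ✗; k=8: ACGCGCAT vs TTCTGTCA ✗.
Only k = 1 is perfect, so the longest perfect 3' overlap is 1.

Longest perfect overlap: 1 complementary base pair; below the dimer-risk threshold (threshold 4).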